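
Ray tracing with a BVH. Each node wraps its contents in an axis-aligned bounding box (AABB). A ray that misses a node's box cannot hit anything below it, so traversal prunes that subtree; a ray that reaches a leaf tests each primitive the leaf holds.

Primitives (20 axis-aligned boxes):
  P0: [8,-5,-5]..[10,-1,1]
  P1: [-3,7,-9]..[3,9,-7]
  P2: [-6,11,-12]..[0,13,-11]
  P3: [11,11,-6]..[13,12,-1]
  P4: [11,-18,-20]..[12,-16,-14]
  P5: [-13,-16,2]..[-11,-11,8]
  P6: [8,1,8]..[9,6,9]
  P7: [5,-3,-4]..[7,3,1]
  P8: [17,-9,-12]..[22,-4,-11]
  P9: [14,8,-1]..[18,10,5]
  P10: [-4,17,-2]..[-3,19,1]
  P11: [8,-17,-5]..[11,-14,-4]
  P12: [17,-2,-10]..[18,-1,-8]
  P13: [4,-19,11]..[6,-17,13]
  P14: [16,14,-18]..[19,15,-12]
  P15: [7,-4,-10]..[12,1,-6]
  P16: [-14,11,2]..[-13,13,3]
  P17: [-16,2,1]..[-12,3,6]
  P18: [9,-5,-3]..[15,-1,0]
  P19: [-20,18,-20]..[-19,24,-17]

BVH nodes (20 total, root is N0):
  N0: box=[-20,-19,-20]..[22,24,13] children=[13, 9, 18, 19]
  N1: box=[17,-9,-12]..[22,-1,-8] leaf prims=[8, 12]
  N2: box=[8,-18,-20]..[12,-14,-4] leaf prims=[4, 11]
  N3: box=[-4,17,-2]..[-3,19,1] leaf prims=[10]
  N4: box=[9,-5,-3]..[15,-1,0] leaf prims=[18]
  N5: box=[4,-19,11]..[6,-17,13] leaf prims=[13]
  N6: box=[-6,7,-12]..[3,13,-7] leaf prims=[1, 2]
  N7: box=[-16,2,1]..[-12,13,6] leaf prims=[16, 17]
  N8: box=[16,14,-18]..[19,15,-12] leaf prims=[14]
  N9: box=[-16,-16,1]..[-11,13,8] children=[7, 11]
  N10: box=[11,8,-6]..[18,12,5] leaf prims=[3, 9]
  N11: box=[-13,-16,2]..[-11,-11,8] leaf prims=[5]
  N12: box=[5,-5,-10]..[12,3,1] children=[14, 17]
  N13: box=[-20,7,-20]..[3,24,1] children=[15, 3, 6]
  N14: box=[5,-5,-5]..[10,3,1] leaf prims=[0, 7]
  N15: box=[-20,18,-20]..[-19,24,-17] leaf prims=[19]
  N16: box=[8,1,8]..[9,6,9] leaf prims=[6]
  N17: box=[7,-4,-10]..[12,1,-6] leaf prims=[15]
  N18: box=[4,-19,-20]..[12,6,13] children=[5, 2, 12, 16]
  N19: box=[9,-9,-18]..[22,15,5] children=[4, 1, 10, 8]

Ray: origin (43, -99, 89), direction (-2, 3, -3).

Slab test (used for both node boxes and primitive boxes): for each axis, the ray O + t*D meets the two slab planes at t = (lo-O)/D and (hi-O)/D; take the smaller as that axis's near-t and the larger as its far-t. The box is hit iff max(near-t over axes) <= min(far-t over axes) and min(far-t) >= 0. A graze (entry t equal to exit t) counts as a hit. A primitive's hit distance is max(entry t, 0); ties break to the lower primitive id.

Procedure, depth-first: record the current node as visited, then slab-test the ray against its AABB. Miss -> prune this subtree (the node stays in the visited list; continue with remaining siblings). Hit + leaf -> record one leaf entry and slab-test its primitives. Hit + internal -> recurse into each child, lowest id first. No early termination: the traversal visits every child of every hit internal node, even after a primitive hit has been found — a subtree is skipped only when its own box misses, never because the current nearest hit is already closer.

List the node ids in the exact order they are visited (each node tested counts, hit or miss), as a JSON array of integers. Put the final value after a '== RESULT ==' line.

Walk:
N0 x:[21/2,63/2] y:[80/3,41] z:[76/3,109/3] -> hit [80/3,63/2], descend [9, 13, 18, 19]
  N9 x:[27,59/2] y:[83/3,112/3] z:[27,88/3] -> hit [83/3,88/3], descend [7, 11]
    N7 x:[55/2,59/2] y:[101/3,112/3] z:[83/3,88/3] -> miss, prune
    N11 x:[27,28] y:[83/3,88/3] z:[27,29] -> hit [83/3,28] leaf, test {P5@t=83/3}
  N13 x:[20,63/2] y:[106/3,41] z:[88/3,109/3] -> miss, prune
  N18 x:[31/2,39/2] y:[80/3,35] z:[76/3,109/3] -> miss, prune
  N19 x:[21/2,17] y:[30,38] z:[28,107/3] -> miss, prune

Visited [0, 9, 7, 11, 13, 18, 19]. Tests: 7 box, 1 leaf. Nearest: P5.

== RESULT ==
[0, 9, 7, 11, 13, 18, 19]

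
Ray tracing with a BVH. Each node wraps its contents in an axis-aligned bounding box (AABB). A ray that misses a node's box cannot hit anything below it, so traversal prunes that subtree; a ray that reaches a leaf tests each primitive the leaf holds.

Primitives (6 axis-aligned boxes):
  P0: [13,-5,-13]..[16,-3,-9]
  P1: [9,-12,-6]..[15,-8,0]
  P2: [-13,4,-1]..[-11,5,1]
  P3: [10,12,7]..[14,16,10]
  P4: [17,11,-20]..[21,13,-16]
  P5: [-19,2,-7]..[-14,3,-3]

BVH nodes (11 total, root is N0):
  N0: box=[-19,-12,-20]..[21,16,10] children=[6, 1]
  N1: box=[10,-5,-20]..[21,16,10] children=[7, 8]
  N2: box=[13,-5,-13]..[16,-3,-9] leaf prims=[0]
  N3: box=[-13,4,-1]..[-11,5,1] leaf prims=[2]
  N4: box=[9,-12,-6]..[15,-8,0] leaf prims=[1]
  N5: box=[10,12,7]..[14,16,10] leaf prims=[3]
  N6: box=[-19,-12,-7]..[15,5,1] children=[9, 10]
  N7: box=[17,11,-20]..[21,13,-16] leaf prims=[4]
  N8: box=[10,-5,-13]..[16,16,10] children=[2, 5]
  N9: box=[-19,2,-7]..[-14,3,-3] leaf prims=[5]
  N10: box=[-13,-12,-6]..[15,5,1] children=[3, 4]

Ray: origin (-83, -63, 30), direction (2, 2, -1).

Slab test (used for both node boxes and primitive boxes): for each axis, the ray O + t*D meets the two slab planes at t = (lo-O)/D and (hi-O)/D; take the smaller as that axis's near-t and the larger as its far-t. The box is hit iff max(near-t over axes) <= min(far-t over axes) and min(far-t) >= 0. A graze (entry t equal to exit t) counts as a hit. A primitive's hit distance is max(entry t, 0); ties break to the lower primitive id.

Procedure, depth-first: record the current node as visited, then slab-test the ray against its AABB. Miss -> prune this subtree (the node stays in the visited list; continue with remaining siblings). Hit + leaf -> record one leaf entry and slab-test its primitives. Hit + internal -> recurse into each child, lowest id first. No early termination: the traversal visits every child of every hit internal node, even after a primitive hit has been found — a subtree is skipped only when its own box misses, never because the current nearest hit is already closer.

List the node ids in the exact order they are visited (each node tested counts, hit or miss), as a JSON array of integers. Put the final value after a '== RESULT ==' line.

Trace the traversal:
N0 x:[32,52] y:[51/2,79/2] z:[20,50] -> hit [32,79/2], descend [1, 6]
  N1 x:[93/2,52] y:[29,79/2] z:[20,50] -> miss, prune
  N6 x:[32,49] y:[51/2,34] z:[29,37] -> hit [32,34], descend [9, 10]
    N9 x:[32,69/2] y:[65/2,33] z:[33,37] -> hit [33,33] leaf, test {P5@t=33}
    N10 x:[35,49] y:[51/2,34] z:[29,36] -> miss, prune

Summary -> nodes [0, 1, 6, 9, 10]; box-tests=5; leaf-entries=1; first=P5

== RESULT ==
[0, 1, 6, 9, 10]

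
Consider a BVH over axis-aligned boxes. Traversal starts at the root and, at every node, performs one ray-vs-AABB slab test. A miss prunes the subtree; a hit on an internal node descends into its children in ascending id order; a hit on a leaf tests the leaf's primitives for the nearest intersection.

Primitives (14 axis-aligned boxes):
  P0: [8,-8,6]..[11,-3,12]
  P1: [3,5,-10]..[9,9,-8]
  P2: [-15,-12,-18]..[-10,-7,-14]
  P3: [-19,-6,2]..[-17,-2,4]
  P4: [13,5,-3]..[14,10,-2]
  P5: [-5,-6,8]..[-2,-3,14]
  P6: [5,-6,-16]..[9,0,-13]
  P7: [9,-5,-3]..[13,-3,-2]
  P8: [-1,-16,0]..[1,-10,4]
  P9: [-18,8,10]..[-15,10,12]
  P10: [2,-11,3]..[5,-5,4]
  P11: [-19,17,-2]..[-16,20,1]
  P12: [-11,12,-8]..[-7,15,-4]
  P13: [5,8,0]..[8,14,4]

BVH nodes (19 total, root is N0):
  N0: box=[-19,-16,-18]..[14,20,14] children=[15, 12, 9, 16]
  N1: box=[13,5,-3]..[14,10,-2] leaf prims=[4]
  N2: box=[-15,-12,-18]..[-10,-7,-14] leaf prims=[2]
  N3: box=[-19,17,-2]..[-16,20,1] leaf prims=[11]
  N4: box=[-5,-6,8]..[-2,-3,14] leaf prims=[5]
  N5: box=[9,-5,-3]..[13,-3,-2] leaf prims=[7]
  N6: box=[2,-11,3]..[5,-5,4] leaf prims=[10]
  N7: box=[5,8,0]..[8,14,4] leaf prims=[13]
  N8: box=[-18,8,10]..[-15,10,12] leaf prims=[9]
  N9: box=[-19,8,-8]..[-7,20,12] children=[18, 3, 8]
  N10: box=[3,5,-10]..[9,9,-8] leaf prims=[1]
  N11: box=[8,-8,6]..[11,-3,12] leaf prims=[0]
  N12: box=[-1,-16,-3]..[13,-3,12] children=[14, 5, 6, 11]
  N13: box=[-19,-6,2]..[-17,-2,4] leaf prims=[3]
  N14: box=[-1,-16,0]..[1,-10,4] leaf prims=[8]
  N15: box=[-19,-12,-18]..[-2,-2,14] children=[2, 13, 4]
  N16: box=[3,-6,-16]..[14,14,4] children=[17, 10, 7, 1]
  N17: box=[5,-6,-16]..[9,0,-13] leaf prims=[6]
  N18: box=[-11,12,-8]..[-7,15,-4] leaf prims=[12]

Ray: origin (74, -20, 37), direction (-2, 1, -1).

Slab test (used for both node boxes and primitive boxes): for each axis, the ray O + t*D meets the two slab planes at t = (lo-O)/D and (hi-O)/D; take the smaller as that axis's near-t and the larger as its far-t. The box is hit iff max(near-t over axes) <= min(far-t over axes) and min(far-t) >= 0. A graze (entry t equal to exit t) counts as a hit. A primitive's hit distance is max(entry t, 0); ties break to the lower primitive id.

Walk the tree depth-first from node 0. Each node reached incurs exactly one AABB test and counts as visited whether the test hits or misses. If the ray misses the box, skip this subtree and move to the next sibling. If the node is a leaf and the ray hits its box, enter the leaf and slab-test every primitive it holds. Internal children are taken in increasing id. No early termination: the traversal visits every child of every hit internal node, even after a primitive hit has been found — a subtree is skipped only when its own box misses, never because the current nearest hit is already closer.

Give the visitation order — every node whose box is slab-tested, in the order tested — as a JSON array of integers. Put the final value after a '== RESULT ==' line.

Walk:
N0 x:[30,93/2] y:[4,40] z:[23,55] -> hit [30,40], descend [9, 12, 15, 16]
  N9 x:[81/2,93/2] y:[28,40] z:[25,45] -> miss, prune
  N12 x:[61/2,75/2] y:[4,17] z:[25,40] -> miss, prune
  N15 x:[38,93/2] y:[8,18] z:[23,55] -> miss, prune
  N16 x:[30,71/2] y:[14,34] z:[33,53] -> hit [33,34], descend [1, 7, 10, 17]
    N1 x:[30,61/2] y:[25,30] z:[39,40] -> miss, prune
    N7 x:[33,69/2] y:[28,34] z:[33,37] -> hit [33,34] leaf, test {P13@t=33}
    N10 x:[65/2,71/2] y:[25,29] z:[45,47] -> miss, prune
    N17 x:[65/2,69/2] y:[14,20] z:[50,53] -> miss, prune

Visited [0, 9, 12, 15, 16, 1, 7, 10, 17]. Tests: 9 box, 1 leaf. Nearest: P13.

== RESULT ==
[0, 9, 12, 15, 16, 1, 7, 10, 17]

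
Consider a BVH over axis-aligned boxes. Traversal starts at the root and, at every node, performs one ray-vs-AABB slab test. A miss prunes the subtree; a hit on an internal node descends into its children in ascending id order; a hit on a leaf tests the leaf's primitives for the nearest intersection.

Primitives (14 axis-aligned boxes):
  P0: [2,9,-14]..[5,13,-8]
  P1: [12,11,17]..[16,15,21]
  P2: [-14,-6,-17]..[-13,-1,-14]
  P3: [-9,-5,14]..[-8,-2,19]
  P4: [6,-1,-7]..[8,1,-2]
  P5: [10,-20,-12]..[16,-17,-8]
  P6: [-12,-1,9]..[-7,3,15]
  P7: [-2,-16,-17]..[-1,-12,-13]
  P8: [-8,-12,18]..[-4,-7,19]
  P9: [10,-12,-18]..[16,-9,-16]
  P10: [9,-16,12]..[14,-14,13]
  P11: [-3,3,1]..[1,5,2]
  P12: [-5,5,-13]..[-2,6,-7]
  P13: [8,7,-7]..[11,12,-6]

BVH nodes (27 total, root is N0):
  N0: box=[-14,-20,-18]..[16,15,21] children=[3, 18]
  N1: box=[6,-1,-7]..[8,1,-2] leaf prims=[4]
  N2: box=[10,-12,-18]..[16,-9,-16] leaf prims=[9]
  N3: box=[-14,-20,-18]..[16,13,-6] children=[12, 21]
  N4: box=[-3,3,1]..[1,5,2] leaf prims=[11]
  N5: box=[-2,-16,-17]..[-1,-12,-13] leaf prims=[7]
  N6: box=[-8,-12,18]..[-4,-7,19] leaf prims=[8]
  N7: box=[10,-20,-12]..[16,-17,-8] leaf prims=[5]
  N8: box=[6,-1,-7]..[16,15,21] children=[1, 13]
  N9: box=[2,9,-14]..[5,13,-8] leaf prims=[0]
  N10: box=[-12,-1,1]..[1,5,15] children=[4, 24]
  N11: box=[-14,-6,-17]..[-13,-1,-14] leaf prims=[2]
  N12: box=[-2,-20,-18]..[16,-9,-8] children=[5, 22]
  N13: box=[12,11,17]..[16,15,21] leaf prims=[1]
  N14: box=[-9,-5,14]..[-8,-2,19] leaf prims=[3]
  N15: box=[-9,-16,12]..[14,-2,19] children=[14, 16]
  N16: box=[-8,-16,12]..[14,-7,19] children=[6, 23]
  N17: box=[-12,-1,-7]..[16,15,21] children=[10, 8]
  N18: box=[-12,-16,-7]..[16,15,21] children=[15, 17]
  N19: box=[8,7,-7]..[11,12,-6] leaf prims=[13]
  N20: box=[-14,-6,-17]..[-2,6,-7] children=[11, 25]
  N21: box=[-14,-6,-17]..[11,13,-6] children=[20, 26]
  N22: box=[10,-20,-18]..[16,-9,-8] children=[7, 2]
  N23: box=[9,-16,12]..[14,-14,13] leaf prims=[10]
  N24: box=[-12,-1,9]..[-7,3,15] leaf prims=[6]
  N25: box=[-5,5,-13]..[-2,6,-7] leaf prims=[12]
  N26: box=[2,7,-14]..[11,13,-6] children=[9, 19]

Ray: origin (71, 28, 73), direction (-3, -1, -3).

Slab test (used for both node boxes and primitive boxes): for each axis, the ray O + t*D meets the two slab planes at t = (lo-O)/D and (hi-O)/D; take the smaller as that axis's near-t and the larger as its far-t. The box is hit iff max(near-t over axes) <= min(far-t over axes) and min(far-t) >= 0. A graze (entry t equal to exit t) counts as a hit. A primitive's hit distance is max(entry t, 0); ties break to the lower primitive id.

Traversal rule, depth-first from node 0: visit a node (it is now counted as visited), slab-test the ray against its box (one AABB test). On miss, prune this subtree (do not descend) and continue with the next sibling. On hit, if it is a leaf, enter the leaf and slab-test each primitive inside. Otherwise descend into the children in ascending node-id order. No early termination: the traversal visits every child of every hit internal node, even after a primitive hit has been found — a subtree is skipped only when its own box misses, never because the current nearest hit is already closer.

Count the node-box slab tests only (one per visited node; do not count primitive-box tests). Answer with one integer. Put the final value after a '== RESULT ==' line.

Walk:
N0 x:[55/3,85/3] y:[13,48] z:[52/3,91/3] -> hit [55/3,85/3], descend [3, 18]
  N3 x:[55/3,85/3] y:[15,48] z:[79/3,91/3] -> hit [79/3,85/3], descend [12, 21]
    N12 x:[55/3,73/3] y:[37,48] z:[27,91/3] -> miss, prune
    N21 x:[20,85/3] y:[15,34] z:[79/3,30] -> hit [79/3,85/3], descend [20, 26]
      N20 x:[73/3,85/3] y:[22,34] z:[80/3,30] -> hit [80/3,85/3], descend [11, 25]
        N11 x:[28,85/3] y:[29,34] z:[29,30] -> miss, prune
        N25 x:[73/3,76/3] y:[22,23] z:[80/3,86/3] -> miss, prune
      N26 x:[20,23] y:[15,21] z:[79/3,29] -> miss, prune
  N18 x:[55/3,83/3] y:[13,44] z:[52/3,80/3] -> hit [55/3,80/3], descend [15, 17]
    N15 x:[19,80/3] y:[30,44] z:[18,61/3] -> miss, prune
    N17 x:[55/3,83/3] y:[13,29] z:[52/3,80/3] -> hit [55/3,80/3], descend [8, 10]
      N8 x:[55/3,65/3] y:[13,29] z:[52/3,80/3] -> hit [55/3,65/3], descend [1, 13]
        N1 x:[21,65/3] y:[27,29] z:[25,80/3] -> miss, prune
        N13 x:[55/3,59/3] y:[13,17] z:[52/3,56/3] -> miss, prune
      N10 x:[70/3,83/3] y:[23,29] z:[58/3,24] -> hit [70/3,24], descend [4, 24]
        N4 x:[70/3,74/3] y:[23,25] z:[71/3,24] -> hit [71/3,24] leaf, test {P11@t=71/3}
        N24 x:[26,83/3] y:[25,29] z:[58/3,64/3] -> miss, prune

Visited [0, 3, 12, 21, 20, 11, 25, 26, 18, 15, 17, 8, 1, 13, 10, 4, 24]. Tests: 17 box, 1 leaf. Nearest: P11.

== RESULT ==
17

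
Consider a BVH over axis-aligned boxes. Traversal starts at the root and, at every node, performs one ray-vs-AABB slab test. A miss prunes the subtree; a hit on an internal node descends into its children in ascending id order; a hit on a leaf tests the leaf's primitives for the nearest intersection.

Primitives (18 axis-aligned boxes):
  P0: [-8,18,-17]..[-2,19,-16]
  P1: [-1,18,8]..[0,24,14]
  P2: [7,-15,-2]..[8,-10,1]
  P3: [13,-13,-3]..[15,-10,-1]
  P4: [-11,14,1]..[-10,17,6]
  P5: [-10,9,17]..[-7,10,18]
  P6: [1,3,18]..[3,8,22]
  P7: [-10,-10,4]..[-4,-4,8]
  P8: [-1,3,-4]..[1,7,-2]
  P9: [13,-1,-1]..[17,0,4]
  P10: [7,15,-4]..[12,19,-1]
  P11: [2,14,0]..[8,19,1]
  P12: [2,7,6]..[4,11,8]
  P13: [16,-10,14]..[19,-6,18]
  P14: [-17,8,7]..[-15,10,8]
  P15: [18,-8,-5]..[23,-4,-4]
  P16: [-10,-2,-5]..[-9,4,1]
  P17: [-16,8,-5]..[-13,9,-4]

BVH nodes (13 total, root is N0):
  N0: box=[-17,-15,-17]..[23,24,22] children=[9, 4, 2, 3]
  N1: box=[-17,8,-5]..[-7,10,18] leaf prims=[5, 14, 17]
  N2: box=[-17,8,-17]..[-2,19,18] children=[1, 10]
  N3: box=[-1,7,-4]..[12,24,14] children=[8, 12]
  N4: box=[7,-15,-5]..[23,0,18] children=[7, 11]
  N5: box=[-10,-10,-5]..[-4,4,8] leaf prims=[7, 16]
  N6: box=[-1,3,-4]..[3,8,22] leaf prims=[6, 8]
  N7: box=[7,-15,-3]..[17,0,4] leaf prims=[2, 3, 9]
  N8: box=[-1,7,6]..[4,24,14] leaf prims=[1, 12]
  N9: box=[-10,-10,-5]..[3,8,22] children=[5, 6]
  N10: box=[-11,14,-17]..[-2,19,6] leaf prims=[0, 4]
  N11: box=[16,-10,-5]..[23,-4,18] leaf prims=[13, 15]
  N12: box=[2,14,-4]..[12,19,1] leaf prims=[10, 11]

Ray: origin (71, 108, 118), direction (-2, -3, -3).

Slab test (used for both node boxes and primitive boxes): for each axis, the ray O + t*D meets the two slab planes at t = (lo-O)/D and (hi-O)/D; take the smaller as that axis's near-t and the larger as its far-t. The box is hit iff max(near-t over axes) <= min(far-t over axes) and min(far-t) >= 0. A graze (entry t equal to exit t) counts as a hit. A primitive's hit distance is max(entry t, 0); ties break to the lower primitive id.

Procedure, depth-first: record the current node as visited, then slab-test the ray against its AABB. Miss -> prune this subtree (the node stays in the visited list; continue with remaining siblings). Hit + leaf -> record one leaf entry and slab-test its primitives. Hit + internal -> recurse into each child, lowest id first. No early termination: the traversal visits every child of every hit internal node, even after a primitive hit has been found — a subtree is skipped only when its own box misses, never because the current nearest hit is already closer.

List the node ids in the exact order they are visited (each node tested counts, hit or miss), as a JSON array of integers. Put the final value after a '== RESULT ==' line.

Traverse from the root:
N0 x:[24,44] y:[28,41] z:[32,45] -> hit [32,41], descend [2, 3, 4, 9]
  N2 x:[73/2,44] y:[89/3,100/3] z:[100/3,45] -> miss, prune
  N3 x:[59/2,36] y:[28,101/3] z:[104/3,122/3] -> miss, prune
  N4 x:[24,32] y:[36,41] z:[100/3,41] -> miss, prune
  N9 x:[34,81/2] y:[100/3,118/3] z:[32,41] -> hit [34,118/3], descend [5, 6]
    N5 x:[75/2,81/2] y:[104/3,118/3] z:[110/3,41] -> hit [75/2,118/3] leaf, test {P7@t=75/2, P16(miss)}
    N6 x:[34,36] y:[100/3,35] z:[32,122/3] -> hit [34,35] leaf, test {P6(miss), P8(miss)}

Visited [0, 2, 3, 4, 9, 5, 6]. Tests: 7 box, 2 leaf. Nearest: P7.

== RESULT ==
[0, 2, 3, 4, 9, 5, 6]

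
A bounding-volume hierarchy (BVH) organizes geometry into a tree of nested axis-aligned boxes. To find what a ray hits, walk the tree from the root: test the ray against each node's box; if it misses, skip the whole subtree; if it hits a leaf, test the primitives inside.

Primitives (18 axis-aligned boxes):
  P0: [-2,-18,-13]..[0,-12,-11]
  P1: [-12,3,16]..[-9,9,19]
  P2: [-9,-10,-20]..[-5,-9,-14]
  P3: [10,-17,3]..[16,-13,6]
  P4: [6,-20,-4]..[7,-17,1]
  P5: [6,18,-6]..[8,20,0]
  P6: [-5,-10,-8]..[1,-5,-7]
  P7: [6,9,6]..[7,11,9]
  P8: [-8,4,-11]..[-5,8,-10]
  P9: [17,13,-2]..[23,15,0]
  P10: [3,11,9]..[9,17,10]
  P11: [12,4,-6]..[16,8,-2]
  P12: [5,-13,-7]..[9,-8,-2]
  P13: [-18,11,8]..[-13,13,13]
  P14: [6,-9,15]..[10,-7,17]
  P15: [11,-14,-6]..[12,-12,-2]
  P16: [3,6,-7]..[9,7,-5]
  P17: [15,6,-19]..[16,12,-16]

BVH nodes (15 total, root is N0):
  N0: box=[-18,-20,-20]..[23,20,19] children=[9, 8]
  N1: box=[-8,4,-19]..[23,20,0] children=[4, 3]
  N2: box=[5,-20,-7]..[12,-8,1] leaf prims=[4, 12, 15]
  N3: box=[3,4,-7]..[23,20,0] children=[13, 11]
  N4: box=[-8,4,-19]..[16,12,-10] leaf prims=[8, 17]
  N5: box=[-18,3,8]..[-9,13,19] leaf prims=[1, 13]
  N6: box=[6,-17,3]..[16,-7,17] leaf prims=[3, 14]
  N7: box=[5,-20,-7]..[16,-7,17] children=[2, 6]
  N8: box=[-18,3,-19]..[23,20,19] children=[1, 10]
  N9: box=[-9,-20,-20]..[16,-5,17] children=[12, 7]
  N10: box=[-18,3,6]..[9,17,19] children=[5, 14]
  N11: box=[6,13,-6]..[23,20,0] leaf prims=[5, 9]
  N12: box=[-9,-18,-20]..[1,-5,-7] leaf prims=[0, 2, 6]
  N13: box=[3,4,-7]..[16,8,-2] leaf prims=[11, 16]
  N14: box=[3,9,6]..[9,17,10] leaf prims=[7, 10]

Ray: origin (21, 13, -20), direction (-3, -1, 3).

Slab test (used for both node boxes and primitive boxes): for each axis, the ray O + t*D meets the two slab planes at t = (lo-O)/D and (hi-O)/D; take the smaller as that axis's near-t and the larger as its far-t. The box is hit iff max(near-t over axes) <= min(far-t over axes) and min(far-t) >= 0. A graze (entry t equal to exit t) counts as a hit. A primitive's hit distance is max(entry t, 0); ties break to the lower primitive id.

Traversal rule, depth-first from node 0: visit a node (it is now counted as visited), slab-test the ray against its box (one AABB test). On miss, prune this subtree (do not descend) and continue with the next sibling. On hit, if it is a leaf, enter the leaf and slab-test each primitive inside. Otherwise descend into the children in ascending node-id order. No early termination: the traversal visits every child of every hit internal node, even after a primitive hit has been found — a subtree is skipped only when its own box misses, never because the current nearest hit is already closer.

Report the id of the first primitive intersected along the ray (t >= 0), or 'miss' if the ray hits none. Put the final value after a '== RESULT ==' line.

Walk:
N0 x:[-2/3,13] y:[-7,33] z:[0,13] -> hit [0,13], descend [8, 9]
  N8 x:[-2/3,13] y:[-7,10] z:[1/3,13] -> hit [1/3,10], descend [1, 10]
    N1 x:[-2/3,29/3] y:[-7,9] z:[1/3,20/3] -> hit [1/3,20/3], descend [3, 4]
      N3 x:[-2/3,6] y:[-7,9] z:[13/3,20/3] -> hit [13/3,6], descend [11, 13]
        N11 x:[-2/3,5] y:[-7,0] z:[14/3,20/3] -> miss, prune
        N13 x:[5/3,6] y:[5,9] z:[13/3,6] -> hit [5,6] leaf, test {P11(miss), P16(miss)}
      N4 x:[5/3,29/3] y:[1,9] z:[1/3,10/3] -> hit [5/3,10/3] leaf, test {P8(miss), P17(miss)}
    N10 x:[4,13] y:[-4,10] z:[26/3,13] -> hit [26/3,10], descend [5, 14]
      N5 x:[10,13] y:[0,10] z:[28/3,13] -> hit [10,10] leaf, test {P1(miss), P13(miss)}
      N14 x:[4,6] y:[-4,4] z:[26/3,10] -> miss, prune
  N9 x:[5/3,10] y:[18,33] z:[0,37/3] -> miss, prune

Visited [0, 8, 1, 3, 11, 13, 4, 10, 5, 14, 9]. Tests: 11 box, 3 leaf. Nearest: miss.

== RESULT ==
miss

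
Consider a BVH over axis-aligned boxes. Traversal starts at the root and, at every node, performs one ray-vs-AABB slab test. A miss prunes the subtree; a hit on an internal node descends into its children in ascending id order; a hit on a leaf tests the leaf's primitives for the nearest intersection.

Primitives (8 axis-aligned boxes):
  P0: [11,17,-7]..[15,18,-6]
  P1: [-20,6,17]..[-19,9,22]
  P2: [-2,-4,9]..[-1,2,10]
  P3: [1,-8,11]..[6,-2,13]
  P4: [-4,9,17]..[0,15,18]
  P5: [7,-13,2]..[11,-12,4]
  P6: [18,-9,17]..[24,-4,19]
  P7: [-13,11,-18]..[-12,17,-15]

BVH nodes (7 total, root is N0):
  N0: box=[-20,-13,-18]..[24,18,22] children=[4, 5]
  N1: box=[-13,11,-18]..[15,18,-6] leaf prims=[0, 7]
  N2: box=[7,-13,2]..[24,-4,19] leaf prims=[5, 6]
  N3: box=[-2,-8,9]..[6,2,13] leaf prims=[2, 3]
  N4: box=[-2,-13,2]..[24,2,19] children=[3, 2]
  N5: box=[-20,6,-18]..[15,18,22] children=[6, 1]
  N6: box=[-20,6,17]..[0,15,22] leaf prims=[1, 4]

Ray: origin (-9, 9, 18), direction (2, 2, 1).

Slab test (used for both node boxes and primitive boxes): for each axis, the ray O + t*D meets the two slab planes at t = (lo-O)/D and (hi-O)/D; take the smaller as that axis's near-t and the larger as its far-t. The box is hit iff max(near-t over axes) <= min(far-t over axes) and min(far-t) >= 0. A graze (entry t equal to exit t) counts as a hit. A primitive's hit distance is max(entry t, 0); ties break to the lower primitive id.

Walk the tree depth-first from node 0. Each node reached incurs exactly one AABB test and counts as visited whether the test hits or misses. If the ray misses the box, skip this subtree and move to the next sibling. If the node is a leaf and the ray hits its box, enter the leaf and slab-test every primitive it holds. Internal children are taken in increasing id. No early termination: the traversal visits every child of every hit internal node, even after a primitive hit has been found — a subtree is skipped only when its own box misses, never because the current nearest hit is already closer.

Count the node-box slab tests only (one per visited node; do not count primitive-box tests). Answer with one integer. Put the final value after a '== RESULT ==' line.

Trace the traversal:
N0 x:[-11/2,33/2] y:[-11,9/2] z:[-36,4] -> hit [-11/2,4], descend [4, 5]
  N4 x:[7/2,33/2] y:[-11,-7/2] z:[-16,1] -> miss, prune
  N5 x:[-11/2,12] y:[-3/2,9/2] z:[-36,4] -> hit [-3/2,4], descend [1, 6]
    N1 x:[-2,12] y:[1,9/2] z:[-36,-24] -> miss, prune
    N6 x:[-11/2,9/2] y:[-3/2,3] z:[-1,4] -> hit [-1,3] leaf, test {P1(miss), P4(miss)}

Visited [0, 4, 5, 1, 6]. Tests: 5 box, 1 leaf. Nearest: miss.

== RESULT ==
5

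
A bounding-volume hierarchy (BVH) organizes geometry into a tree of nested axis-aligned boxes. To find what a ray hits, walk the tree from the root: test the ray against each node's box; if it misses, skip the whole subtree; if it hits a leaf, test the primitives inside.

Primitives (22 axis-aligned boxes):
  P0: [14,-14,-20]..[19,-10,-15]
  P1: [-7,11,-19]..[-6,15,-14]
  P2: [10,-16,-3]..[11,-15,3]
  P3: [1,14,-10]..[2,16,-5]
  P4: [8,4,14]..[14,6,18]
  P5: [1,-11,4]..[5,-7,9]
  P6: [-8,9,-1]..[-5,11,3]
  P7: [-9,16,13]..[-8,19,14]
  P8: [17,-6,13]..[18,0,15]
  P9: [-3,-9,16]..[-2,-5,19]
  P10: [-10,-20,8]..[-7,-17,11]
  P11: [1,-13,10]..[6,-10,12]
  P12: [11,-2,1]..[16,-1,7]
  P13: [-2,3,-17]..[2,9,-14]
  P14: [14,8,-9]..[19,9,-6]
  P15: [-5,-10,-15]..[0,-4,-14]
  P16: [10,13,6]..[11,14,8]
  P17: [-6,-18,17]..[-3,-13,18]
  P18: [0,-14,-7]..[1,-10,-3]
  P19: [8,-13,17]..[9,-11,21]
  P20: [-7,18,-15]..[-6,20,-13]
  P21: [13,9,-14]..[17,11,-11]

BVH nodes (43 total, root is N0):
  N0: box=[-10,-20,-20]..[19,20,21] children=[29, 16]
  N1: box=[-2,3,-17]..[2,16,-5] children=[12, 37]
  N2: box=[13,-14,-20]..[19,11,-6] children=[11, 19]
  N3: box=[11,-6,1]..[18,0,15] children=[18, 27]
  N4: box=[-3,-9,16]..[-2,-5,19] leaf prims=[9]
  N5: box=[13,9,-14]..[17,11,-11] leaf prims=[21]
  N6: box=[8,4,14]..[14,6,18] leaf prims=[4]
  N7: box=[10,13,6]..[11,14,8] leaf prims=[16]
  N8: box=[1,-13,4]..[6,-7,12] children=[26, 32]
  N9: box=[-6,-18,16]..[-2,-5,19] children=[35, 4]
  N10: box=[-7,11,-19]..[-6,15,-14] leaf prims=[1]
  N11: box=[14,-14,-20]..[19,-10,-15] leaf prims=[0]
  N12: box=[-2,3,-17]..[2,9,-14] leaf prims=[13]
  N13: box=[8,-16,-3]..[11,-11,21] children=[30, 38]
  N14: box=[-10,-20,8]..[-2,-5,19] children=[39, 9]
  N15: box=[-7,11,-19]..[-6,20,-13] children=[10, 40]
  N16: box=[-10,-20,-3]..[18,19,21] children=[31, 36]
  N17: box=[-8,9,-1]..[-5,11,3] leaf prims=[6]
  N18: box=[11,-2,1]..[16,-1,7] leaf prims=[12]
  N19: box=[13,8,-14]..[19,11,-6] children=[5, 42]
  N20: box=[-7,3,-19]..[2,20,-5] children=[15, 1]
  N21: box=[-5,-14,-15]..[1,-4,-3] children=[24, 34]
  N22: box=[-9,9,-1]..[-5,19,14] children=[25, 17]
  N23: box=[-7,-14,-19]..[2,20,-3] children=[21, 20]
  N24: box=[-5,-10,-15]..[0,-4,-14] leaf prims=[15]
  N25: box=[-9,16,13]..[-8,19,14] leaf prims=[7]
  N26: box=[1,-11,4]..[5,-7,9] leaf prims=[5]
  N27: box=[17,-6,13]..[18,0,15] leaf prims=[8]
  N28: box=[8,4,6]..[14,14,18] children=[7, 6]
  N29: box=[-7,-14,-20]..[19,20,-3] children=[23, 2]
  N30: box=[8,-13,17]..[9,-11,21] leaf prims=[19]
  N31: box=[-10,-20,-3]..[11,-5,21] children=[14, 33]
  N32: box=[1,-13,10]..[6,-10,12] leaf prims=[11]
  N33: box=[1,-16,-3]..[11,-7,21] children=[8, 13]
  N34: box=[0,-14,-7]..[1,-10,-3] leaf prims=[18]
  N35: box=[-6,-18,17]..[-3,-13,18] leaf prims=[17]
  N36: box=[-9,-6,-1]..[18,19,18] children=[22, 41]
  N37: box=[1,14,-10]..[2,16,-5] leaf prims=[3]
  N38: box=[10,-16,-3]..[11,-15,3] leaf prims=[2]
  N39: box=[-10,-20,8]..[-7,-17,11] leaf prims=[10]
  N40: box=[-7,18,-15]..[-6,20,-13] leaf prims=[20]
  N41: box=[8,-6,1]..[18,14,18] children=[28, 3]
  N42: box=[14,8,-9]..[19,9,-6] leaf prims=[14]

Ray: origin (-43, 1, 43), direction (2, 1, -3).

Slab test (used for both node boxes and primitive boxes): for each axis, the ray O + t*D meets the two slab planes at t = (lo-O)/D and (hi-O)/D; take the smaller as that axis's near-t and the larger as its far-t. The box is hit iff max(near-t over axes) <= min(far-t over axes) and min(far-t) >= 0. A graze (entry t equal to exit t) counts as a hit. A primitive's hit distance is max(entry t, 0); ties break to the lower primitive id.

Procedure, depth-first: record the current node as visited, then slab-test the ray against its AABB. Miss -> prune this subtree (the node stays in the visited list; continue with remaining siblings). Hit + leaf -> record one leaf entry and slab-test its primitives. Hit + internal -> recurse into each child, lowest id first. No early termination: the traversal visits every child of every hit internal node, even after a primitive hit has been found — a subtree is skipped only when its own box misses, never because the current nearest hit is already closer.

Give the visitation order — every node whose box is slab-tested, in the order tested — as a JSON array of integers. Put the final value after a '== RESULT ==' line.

Walk:
N0 x:[33/2,31] y:[-21,19] z:[22/3,21] -> hit [33/2,19], descend [16, 29]
  N16 x:[33/2,61/2] y:[-21,18] z:[22/3,46/3] -> miss, prune
  N29 x:[18,31] y:[-15,19] z:[46/3,21] -> hit [18,19], descend [2, 23]
    N2 x:[28,31] y:[-15,10] z:[49/3,21] -> miss, prune
    N23 x:[18,45/2] y:[-15,19] z:[46/3,62/3] -> hit [18,19], descend [20, 21]
      N20 x:[18,45/2] y:[2,19] z:[16,62/3] -> hit [18,19], descend [1, 15]
        N1 x:[41/2,45/2] y:[2,15] z:[16,20] -> miss, prune
        N15 x:[18,37/2] y:[10,19] z:[56/3,62/3] -> miss, prune
      N21 x:[19,22] y:[-15,-5] z:[46/3,58/3] -> miss, prune

Visited [0, 16, 29, 2, 23, 20, 1, 15, 21]. Tests: 9 box, 0 leaf. Nearest: miss.

== RESULT ==
[0, 16, 29, 2, 23, 20, 1, 15, 21]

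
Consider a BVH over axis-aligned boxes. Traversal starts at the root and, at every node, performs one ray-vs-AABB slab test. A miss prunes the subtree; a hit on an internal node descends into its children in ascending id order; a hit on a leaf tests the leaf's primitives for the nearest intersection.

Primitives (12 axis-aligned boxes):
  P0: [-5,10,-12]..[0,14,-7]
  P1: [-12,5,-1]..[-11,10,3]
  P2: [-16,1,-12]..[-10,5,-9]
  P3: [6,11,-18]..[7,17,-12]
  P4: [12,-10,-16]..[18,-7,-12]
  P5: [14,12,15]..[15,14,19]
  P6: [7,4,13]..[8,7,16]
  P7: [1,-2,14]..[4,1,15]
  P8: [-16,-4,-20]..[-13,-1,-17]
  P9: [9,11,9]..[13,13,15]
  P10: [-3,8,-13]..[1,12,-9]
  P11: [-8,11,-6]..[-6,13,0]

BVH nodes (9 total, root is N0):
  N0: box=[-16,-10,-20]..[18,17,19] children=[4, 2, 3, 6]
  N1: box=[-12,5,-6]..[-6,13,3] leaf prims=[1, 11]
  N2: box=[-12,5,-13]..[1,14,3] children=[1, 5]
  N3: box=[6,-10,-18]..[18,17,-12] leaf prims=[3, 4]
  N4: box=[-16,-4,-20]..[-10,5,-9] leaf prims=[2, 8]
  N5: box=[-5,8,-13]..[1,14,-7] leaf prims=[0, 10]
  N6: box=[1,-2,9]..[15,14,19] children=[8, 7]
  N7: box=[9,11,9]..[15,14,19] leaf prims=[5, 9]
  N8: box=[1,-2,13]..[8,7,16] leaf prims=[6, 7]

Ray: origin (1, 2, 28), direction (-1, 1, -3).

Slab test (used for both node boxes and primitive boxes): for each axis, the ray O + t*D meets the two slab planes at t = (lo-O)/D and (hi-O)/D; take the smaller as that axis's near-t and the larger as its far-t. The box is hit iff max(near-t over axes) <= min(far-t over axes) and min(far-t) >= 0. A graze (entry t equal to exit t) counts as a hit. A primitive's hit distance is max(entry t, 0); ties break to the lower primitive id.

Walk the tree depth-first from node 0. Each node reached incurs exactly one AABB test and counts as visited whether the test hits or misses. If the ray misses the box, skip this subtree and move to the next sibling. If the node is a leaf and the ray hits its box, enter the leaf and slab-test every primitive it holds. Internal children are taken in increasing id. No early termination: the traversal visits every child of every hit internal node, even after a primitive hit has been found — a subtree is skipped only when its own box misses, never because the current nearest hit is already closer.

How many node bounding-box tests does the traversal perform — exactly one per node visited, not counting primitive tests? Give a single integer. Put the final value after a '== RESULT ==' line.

Trace the traversal:
N0 x:[-17,17] y:[-12,15] z:[3,16] -> hit [3,15], descend [2, 3, 4, 6]
  N2 x:[0,13] y:[3,12] z:[25/3,41/3] -> hit [25/3,12], descend [1, 5]
    N1 x:[7,13] y:[3,11] z:[25/3,34/3] -> hit [25/3,11] leaf, test {P1(miss), P11(miss)}
    N5 x:[0,6] y:[6,12] z:[35/3,41/3] -> miss, prune
  N3 x:[-17,-5] y:[-12,15] z:[40/3,46/3] -> miss, prune
  N4 x:[11,17] y:[-6,3] z:[37/3,16] -> miss, prune
  N6 x:[-14,0] y:[-4,12] z:[3,19/3] -> miss, prune

Summary -> nodes [0, 2, 1, 5, 3, 4, 6]; box-tests=7; leaf-entries=1; first=miss

== RESULT ==
7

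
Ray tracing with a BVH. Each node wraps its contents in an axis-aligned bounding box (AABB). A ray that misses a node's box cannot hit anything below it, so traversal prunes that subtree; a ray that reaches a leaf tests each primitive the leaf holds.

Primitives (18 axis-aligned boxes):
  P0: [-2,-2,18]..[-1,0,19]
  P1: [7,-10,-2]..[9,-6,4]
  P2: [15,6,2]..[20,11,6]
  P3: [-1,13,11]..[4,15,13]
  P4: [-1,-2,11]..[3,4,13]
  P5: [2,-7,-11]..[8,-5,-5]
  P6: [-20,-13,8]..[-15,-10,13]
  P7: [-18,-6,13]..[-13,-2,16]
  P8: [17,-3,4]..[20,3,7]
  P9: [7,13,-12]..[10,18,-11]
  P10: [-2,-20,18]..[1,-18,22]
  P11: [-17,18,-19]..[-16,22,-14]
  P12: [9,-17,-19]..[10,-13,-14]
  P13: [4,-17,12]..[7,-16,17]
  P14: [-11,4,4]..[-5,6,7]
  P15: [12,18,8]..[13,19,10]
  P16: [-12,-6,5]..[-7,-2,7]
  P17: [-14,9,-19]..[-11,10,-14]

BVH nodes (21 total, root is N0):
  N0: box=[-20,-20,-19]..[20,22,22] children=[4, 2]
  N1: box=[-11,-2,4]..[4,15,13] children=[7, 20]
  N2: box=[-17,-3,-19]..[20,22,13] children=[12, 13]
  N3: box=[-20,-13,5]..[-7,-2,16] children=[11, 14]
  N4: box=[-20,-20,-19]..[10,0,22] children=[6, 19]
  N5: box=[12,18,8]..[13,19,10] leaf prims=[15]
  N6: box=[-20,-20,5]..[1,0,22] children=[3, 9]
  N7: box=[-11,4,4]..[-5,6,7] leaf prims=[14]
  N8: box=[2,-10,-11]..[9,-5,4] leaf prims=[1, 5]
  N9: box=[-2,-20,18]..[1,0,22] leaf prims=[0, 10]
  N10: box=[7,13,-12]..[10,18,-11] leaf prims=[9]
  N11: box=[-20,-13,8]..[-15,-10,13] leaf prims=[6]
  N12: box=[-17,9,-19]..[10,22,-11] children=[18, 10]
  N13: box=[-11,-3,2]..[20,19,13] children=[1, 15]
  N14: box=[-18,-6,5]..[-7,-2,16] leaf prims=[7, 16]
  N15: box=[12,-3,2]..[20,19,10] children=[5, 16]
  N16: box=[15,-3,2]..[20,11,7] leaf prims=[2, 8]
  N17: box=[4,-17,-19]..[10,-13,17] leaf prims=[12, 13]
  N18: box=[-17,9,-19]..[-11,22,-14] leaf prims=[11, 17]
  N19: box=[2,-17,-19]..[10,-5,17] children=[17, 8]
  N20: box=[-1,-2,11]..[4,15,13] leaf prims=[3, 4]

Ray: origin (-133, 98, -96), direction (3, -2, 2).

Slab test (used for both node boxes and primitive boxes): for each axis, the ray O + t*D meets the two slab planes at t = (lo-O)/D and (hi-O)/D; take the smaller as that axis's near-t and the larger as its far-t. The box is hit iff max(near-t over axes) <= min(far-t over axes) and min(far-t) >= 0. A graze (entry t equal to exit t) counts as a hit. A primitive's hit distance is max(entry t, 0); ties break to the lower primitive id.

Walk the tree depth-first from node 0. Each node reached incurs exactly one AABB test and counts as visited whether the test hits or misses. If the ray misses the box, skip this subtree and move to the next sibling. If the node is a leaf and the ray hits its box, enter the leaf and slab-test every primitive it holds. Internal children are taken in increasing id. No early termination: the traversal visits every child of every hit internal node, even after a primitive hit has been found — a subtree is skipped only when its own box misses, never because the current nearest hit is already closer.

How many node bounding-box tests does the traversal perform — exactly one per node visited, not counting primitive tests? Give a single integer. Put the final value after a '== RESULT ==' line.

Trace the traversal:
N0 x:[113/3,51] y:[38,59] z:[77/2,59] -> hit [77/2,51], descend [2, 4]
  N2 x:[116/3,51] y:[38,101/2] z:[77/2,109/2] -> hit [116/3,101/2], descend [12, 13]
    N12 x:[116/3,143/3] y:[38,89/2] z:[77/2,85/2] -> hit [116/3,85/2], descend [10, 18]
      N10 x:[140/3,143/3] y:[40,85/2] z:[42,85/2] -> miss, prune
      N18 x:[116/3,122/3] y:[38,89/2] z:[77/2,41] -> hit [116/3,122/3] leaf, test {P11@t=116/3, P17(miss)}
    N13 x:[122/3,51] y:[79/2,101/2] z:[49,109/2] -> hit [49,101/2], descend [1, 15]
      N1 x:[122/3,137/3] y:[83/2,50] z:[50,109/2] -> miss, prune
      N15 x:[145/3,51] y:[79/2,101/2] z:[49,53] -> hit [49,101/2], descend [5, 16]
        N5 x:[145/3,146/3] y:[79/2,40] z:[52,53] -> miss, prune
        N16 x:[148/3,51] y:[87/2,101/2] z:[49,103/2] -> hit [148/3,101/2] leaf, test {P2(miss), P8@t=50}
  N4 x:[113/3,143/3] y:[49,59] z:[77/2,59] -> miss, prune

11 AABB tests over nodes [0, 2, 12, 10, 18, 13, 1, 15, 5, 16, 4]; 2 leaves entered; closest P11.

== RESULT ==
11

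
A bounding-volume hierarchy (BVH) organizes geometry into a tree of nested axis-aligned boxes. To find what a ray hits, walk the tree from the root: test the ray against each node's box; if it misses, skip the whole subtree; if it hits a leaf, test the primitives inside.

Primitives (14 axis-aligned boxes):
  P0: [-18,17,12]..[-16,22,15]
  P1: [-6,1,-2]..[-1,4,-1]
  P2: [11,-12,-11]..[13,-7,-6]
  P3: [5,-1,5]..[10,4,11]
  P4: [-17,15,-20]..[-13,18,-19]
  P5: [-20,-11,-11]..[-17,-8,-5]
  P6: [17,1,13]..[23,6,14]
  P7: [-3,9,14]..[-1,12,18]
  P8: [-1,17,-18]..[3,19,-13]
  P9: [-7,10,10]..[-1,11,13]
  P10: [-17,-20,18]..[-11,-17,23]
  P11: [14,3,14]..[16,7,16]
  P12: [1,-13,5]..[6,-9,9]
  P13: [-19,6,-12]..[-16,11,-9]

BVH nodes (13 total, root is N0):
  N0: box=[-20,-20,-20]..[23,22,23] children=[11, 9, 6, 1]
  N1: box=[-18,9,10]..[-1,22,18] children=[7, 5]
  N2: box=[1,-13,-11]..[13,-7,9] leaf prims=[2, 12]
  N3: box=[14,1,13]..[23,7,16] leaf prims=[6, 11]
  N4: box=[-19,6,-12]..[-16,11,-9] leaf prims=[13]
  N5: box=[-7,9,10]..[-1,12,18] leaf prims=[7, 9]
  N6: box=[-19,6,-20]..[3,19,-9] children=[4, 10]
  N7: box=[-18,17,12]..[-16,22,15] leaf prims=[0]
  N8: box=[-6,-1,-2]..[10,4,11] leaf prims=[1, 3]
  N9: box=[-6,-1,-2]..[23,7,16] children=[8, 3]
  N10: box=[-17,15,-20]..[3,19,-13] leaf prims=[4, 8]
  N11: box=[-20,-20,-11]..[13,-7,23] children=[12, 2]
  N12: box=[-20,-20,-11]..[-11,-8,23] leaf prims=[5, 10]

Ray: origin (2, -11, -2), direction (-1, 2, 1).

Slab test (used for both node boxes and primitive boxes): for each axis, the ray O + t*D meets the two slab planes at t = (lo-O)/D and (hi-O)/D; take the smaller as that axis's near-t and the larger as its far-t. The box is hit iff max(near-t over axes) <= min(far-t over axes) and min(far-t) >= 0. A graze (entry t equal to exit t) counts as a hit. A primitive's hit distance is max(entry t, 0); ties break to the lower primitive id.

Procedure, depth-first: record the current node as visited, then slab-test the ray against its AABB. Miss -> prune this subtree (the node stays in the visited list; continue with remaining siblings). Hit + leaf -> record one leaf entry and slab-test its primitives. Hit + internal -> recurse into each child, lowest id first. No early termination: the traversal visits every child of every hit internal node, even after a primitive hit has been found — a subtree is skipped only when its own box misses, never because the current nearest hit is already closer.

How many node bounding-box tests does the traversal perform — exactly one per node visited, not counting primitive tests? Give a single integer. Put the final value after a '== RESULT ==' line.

Trace the traversal:
N0 x:[-21,22] y:[-9/2,33/2] z:[-18,25] -> hit [-9/2,33/2], descend [1, 6, 9, 11]
  N1 x:[3,20] y:[10,33/2] z:[12,20] -> hit [12,33/2], descend [5, 7]
    N5 x:[3,9] y:[10,23/2] z:[12,20] -> miss, prune
    N7 x:[18,20] y:[14,33/2] z:[14,17] -> miss, prune
  N6 x:[-1,21] y:[17/2,15] z:[-18,-7] -> miss, prune
  N9 x:[-21,8] y:[5,9] z:[0,18] -> hit [5,8], descend [3, 8]
    N3 x:[-21,-12] y:[6,9] z:[15,18] -> miss, prune
    N8 x:[-8,8] y:[5,15/2] z:[0,13] -> hit [5,15/2] leaf, test {P1(miss), P3(miss)}
  N11 x:[-11,22] y:[-9/2,2] z:[-9,25] -> hit [-9/2,2], descend [2, 12]
    N2 x:[-11,1] y:[-1,2] z:[-9,11] -> hit [-1,1] leaf, test {P2(miss), P12(miss)}
    N12 x:[13,22] y:[-9/2,3/2] z:[-9,25] -> miss, prune

Summary -> nodes [0, 1, 5, 7, 6, 9, 3, 8, 11, 2, 12]; box-tests=11; leaf-entries=2; first=miss

== RESULT ==
11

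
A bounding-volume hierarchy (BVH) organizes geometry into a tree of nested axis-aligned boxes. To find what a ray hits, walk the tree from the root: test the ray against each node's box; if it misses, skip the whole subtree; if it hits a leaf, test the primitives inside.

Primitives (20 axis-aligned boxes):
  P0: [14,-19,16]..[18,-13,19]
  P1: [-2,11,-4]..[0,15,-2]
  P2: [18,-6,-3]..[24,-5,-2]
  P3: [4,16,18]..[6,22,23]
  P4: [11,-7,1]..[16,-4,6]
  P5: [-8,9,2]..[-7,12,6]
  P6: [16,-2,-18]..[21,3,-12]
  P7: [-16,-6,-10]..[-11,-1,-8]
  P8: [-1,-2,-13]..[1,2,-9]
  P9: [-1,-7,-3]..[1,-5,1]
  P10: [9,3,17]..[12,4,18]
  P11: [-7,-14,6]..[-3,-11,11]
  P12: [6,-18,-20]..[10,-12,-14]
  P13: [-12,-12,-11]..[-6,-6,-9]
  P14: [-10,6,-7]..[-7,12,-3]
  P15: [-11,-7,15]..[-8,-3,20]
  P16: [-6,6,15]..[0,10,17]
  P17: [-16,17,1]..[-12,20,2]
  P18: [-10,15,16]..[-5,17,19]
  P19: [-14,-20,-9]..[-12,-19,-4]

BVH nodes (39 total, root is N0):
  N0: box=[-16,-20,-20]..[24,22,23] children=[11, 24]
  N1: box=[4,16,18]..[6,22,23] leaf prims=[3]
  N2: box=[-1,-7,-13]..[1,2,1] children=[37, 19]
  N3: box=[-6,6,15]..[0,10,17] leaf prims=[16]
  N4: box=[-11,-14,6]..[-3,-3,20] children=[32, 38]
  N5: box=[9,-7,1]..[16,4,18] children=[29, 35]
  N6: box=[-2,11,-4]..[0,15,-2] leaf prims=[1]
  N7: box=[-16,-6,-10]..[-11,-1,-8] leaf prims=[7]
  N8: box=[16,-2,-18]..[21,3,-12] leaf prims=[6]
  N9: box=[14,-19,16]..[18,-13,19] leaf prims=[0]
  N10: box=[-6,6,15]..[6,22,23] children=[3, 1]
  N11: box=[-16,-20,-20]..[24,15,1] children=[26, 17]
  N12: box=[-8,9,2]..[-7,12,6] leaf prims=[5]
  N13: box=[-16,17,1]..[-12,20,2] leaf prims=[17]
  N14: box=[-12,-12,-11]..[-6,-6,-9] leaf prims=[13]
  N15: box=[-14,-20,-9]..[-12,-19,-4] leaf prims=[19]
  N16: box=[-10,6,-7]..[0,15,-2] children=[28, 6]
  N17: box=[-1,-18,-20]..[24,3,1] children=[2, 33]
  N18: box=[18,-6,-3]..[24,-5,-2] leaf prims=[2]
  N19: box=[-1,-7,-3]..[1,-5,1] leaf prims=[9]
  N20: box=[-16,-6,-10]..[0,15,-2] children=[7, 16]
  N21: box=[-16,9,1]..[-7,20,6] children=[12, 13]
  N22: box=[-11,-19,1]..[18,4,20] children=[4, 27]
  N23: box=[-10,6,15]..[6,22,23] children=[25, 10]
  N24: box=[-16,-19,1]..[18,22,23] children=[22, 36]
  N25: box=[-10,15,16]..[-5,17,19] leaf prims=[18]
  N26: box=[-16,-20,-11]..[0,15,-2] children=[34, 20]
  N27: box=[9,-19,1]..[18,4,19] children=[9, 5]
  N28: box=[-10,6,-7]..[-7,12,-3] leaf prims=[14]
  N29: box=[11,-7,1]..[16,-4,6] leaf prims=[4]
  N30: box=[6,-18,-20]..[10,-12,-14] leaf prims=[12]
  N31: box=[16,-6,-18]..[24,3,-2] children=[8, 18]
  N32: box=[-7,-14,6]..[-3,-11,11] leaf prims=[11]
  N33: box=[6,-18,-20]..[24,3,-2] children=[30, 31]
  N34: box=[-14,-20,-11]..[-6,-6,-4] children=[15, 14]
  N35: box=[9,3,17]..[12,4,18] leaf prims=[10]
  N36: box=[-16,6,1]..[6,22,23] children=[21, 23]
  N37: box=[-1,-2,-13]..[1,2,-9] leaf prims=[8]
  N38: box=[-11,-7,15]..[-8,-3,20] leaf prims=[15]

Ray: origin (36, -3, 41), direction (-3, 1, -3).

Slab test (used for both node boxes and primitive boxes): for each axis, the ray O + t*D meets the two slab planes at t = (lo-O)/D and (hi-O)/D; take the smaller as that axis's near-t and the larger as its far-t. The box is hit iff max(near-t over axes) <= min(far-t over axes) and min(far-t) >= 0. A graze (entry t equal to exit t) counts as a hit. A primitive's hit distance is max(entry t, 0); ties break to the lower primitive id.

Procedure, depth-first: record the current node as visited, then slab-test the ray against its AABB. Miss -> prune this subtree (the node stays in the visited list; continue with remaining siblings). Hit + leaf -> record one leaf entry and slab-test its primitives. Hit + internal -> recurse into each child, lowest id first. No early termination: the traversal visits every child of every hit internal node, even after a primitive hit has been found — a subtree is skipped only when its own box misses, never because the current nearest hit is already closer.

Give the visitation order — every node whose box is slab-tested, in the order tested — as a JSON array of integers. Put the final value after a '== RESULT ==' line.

Trace the traversal:
N0 x:[4,52/3] y:[-17,25] z:[6,61/3] -> hit [6,52/3], descend [11, 24]
  N11 x:[4,52/3] y:[-17,18] z:[40/3,61/3] -> hit [40/3,52/3], descend [17, 26]
    N17 x:[4,37/3] y:[-15,6] z:[40/3,61/3] -> miss, prune
    N26 x:[12,52/3] y:[-17,18] z:[43/3,52/3] -> hit [43/3,52/3], descend [20, 34]
      N20 x:[12,52/3] y:[-3,18] z:[43/3,17] -> hit [43/3,17], descend [7, 16]
        N7 x:[47/3,52/3] y:[-3,2] z:[49/3,17] -> miss, prune
        N16 x:[12,46/3] y:[9,18] z:[43/3,16] -> hit [43/3,46/3], descend [6, 28]
          N6 x:[12,38/3] y:[14,18] z:[43/3,15] -> miss, prune
          N28 x:[43/3,46/3] y:[9,15] z:[44/3,16] -> hit [44/3,15] leaf, test {P14@t=44/3}
      N34 x:[14,50/3] y:[-17,-3] z:[15,52/3] -> miss, prune
  N24 x:[6,52/3] y:[-16,25] z:[6,40/3] -> hit [6,40/3], descend [22, 36]
    N22 x:[6,47/3] y:[-16,7] z:[7,40/3] -> hit [7,7], descend [4, 27]
      N4 x:[13,47/3] y:[-11,0] z:[7,35/3] -> miss, prune
      N27 x:[6,9] y:[-16,7] z:[22/3,40/3] -> miss, prune
    N36 x:[10,52/3] y:[9,25] z:[6,40/3] -> hit [10,40/3], descend [21, 23]
      N21 x:[43/3,52/3] y:[12,23] z:[35/3,40/3] -> miss, prune
      N23 x:[10,46/3] y:[9,25] z:[6,26/3] -> miss, prune

Summary -> nodes [0, 11, 17, 26, 20, 7, 16, 6, 28, 34, 24, 22, 4, 27, 36, 21, 23]; box-tests=17; leaf-entries=1; first=P14

== RESULT ==
[0, 11, 17, 26, 20, 7, 16, 6, 28, 34, 24, 22, 4, 27, 36, 21, 23]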